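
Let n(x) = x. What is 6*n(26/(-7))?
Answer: -156/7 ≈ -22.286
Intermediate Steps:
6*n(26/(-7)) = 6*(26/(-7)) = 6*(26*(-⅐)) = 6*(-26/7) = -156/7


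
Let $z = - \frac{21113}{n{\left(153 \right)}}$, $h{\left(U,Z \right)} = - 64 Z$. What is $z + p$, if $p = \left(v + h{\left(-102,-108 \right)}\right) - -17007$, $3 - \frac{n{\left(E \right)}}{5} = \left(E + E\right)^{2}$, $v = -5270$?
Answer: $\frac{8730830198}{468165} \approx 18649.0$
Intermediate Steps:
$n{\left(E \right)} = 15 - 20 E^{2}$ ($n{\left(E \right)} = 15 - 5 \left(E + E\right)^{2} = 15 - 5 \left(2 E\right)^{2} = 15 - 5 \cdot 4 E^{2} = 15 - 20 E^{2}$)
$p = 18649$ ($p = \left(-5270 - -6912\right) - -17007 = \left(-5270 + 6912\right) + 17007 = 1642 + 17007 = 18649$)
$z = \frac{21113}{468165}$ ($z = - \frac{21113}{15 - 20 \cdot 153^{2}} = - \frac{21113}{15 - 468180} = - \frac{21113}{-468165} = \left(-21113\right) \left(- \frac{1}{468165}\right) = \frac{21113}{468165} \approx 0.045097$)
$z + p = \frac{21113}{468165} + 18649 = \frac{8730830198}{468165}$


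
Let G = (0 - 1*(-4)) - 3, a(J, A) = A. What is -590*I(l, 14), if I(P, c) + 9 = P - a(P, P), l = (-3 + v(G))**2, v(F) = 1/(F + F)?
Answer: 5310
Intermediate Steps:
G = 1 (G = (0 + 4) - 3 = 4 - 3 = 1)
v(F) = 1/(2*F)
l = 25/4 (l = (-3 + (1/2)/1)**2 = (-3 + (1/2)*1)**2 = (-3 + 1/2)**2 = (-5/2)**2 = 25/4 ≈ 6.2500)
I(P, c) = -9 (I(P, c) = -9 + (P - P) = -9 + 0 = -9)
-590*I(l, 14) = -590*(-9) = 5310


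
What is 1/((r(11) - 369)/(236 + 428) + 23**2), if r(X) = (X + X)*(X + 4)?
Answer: 664/351217 ≈ 0.0018906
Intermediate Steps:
r(X) = 2*X*(4 + X) (r(X) = (2*X)*(4 + X) = 2*X*(4 + X))
1/((r(11) - 369)/(236 + 428) + 23**2) = 1/((2*11*(4 + 11) - 369)/(236 + 428) + 23**2) = 1/((2*11*15 - 369)/664 + 529) = 1/((330 - 369)*(1/664) + 529) = 1/(-39*1/664 + 529) = 1/(-39/664 + 529) = 1/(351217/664) = 664/351217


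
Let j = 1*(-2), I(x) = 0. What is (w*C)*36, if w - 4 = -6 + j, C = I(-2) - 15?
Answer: 2160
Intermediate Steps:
j = -2
C = -15 (C = 0 - 15 = -15)
w = -4 (w = 4 + (-6 - 2) = 4 - 8 = -4)
(w*C)*36 = -4*(-15)*36 = 60*36 = 2160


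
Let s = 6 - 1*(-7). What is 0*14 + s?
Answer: 13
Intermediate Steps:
s = 13 (s = 6 + 7 = 13)
0*14 + s = 0*14 + 13 = 0 + 13 = 13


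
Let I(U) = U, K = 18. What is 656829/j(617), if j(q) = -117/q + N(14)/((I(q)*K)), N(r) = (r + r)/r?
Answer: -3647371437/1052 ≈ -3.4671e+6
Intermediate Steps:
N(r) = 2 (N(r) = (2*r)/r = 2)
j(q) = -1052/(9*q) (j(q) = -117/q + 2/((q*18)) = -117/q + 2/((18*q)) = -117/q + 2*(1/(18*q)) = -117/q + 1/(9*q) = -1052/(9*q))
656829/j(617) = 656829/((-1052/9/617)) = 656829/((-1052/9*1/617)) = 656829/(-1052/5553) = 656829*(-5553/1052) = -3647371437/1052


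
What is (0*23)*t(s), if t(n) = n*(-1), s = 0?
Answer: 0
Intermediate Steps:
t(n) = -n
(0*23)*t(s) = (0*23)*(-1*0) = 0*0 = 0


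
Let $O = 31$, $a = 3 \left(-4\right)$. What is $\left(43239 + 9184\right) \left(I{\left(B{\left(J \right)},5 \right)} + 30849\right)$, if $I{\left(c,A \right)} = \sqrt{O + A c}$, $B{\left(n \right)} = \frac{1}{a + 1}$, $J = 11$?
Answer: $1617197127 + \frac{209692 \sqrt{231}}{11} \approx 1.6175 \cdot 10^{9}$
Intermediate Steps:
$a = -12$
$B{\left(n \right)} = - \frac{1}{11}$ ($B{\left(n \right)} = \frac{1}{-12 + 1} = \frac{1}{-11} = - \frac{1}{11}$)
$I{\left(c,A \right)} = \sqrt{31 + A c}$
$\left(43239 + 9184\right) \left(I{\left(B{\left(J \right)},5 \right)} + 30849\right) = \left(43239 + 9184\right) \left(\sqrt{31 + 5 \left(- \frac{1}{11}\right)} + 30849\right) = 52423 \left(\sqrt{31 - \frac{5}{11}} + 30849\right) = 52423 \left(\sqrt{\frac{336}{11}} + 30849\right) = 52423 \left(\frac{4 \sqrt{231}}{11} + 30849\right) = 52423 \left(30849 + \frac{4 \sqrt{231}}{11}\right) = 1617197127 + \frac{209692 \sqrt{231}}{11}$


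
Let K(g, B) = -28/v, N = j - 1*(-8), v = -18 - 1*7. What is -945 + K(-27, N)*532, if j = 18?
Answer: -8729/25 ≈ -349.16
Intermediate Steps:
v = -25 (v = -18 - 7 = -25)
N = 26 (N = 18 - 1*(-8) = 18 + 8 = 26)
K(g, B) = 28/25 (K(g, B) = -28/(-25) = -28*(-1/25) = 28/25)
-945 + K(-27, N)*532 = -945 + (28/25)*532 = -945 + 14896/25 = -8729/25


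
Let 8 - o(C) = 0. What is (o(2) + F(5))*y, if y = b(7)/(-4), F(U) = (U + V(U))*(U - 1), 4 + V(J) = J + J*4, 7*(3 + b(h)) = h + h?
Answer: 28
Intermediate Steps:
b(h) = -3 + 2*h/7 (b(h) = -3 + (h + h)/7 = -3 + (2*h)/7 = -3 + 2*h/7)
V(J) = -4 + 5*J (V(J) = -4 + (J + J*4) = -4 + (J + 4*J) = -4 + 5*J)
F(U) = (-1 + U)*(-4 + 6*U) (F(U) = (U + (-4 + 5*U))*(U - 1) = (-4 + 6*U)*(-1 + U) = (-1 + U)*(-4 + 6*U))
o(C) = 8 (o(C) = 8 - 1*0 = 8 + 0 = 8)
y = 1/4 (y = (-3 + (2/7)*7)/(-4) = (-3 + 2)*(-1/4) = -1*(-1/4) = 1/4 ≈ 0.25000)
(o(2) + F(5))*y = (8 + (4 - 10*5 + 6*5**2))*(1/4) = (8 + (4 - 50 + 6*25))*(1/4) = (8 + (4 - 50 + 150))*(1/4) = (8 + 104)*(1/4) = 112*(1/4) = 28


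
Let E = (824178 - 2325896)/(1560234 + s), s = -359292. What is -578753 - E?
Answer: -347523641804/600471 ≈ -5.7875e+5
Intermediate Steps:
E = -750859/600471 (E = (824178 - 2325896)/(1560234 - 359292) = -1501718/1200942 = -1501718*1/1200942 = -750859/600471 ≈ -1.2505)
-578753 - E = -578753 - 1*(-750859/600471) = -578753 + 750859/600471 = -347523641804/600471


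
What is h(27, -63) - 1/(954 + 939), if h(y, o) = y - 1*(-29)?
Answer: 106007/1893 ≈ 55.999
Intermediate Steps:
h(y, o) = 29 + y (h(y, o) = y + 29 = 29 + y)
h(27, -63) - 1/(954 + 939) = (29 + 27) - 1/(954 + 939) = 56 - 1/1893 = 106007/1893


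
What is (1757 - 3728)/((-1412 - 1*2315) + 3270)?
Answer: 1971/457 ≈ 4.3129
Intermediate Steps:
(1757 - 3728)/((-1412 - 1*2315) + 3270) = -1971/((-1412 - 2315) + 3270) = -1971/(-3727 + 3270) = -1971/(-457) = -1971*(-1/457) = 1971/457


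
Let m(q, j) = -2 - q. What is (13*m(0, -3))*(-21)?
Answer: 546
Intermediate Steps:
(13*m(0, -3))*(-21) = (13*(-2 - 1*0))*(-21) = (13*(-2 + 0))*(-21) = (13*(-2))*(-21) = -26*(-21) = 546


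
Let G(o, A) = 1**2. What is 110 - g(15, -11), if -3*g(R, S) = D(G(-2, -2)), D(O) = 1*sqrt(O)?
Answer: 331/3 ≈ 110.33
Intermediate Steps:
G(o, A) = 1
D(O) = sqrt(O)
g(R, S) = -1/3 (g(R, S) = -sqrt(1)/3 = -1/3*1 = -1/3)
110 - g(15, -11) = 110 - 1*(-1/3) = 110 + 1/3 = 331/3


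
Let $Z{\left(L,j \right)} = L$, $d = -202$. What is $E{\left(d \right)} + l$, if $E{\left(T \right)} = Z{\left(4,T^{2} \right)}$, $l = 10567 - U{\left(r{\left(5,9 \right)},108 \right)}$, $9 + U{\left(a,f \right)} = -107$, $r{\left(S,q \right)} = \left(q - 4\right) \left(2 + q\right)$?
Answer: $10687$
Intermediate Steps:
$r{\left(S,q \right)} = \left(-4 + q\right) \left(2 + q\right)$
$U{\left(a,f \right)} = -116$ ($U{\left(a,f \right)} = -9 - 107 = -116$)
$l = 10683$ ($l = 10567 - -116 = 10567 + 116 = 10683$)
$E{\left(T \right)} = 4$
$E{\left(d \right)} + l = 4 + 10683 = 10687$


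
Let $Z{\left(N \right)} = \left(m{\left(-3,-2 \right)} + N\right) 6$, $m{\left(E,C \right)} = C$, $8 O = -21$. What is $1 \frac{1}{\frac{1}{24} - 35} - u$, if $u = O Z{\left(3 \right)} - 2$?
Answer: $\frac{59473}{3356} \approx 17.721$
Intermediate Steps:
$O = - \frac{21}{8}$ ($O = \frac{1}{8} \left(-21\right) = - \frac{21}{8} \approx -2.625$)
$Z{\left(N \right)} = -12 + 6 N$ ($Z{\left(N \right)} = \left(-2 + N\right) 6 = -12 + 6 N$)
$u = - \frac{71}{4}$ ($u = - \frac{21 \left(-12 + 6 \cdot 3\right)}{8} - 2 = - \frac{21 \left(-12 + 18\right)}{8} - 2 = \left(- \frac{21}{8}\right) 6 - 2 = - \frac{63}{4} - 2 = - \frac{71}{4} \approx -17.75$)
$1 \frac{1}{\frac{1}{24} - 35} - u = 1 \frac{1}{\frac{1}{24} - 35} - - \frac{71}{4} = 1 \frac{1}{\frac{1}{24} - 35} + \frac{71}{4} = 1 \frac{1}{- \frac{839}{24}} + \frac{71}{4} = 1 \left(- \frac{24}{839}\right) + \frac{71}{4} = - \frac{24}{839} + \frac{71}{4} = \frac{59473}{3356}$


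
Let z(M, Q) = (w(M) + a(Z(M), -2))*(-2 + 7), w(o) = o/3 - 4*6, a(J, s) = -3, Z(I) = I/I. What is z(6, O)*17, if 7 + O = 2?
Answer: -2125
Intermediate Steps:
O = -5 (O = -7 + 2 = -5)
Z(I) = 1
w(o) = -24 + o/3 (w(o) = o*(⅓) - 24 = o/3 - 24 = -24 + o/3)
z(M, Q) = -135 + 5*M/3 (z(M, Q) = ((-24 + M/3) - 3)*(-2 + 7) = (-27 + M/3)*5 = -135 + 5*M/3)
z(6, O)*17 = (-135 + (5/3)*6)*17 = (-135 + 10)*17 = -125*17 = -2125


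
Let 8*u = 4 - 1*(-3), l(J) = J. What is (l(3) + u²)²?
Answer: 58081/4096 ≈ 14.180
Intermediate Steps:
u = 7/8 (u = (4 - 1*(-3))/8 = (4 + 3)/8 = (⅛)*7 = 7/8 ≈ 0.87500)
(l(3) + u²)² = (3 + (7/8)²)² = (3 + 49/64)² = (241/64)² = 58081/4096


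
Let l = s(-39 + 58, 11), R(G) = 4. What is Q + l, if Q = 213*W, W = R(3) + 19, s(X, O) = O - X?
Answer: 4891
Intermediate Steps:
W = 23 (W = 4 + 19 = 23)
l = -8 (l = 11 - (-39 + 58) = 11 - 1*19 = 11 - 19 = -8)
Q = 4899 (Q = 213*23 = 4899)
Q + l = 4899 - 8 = 4891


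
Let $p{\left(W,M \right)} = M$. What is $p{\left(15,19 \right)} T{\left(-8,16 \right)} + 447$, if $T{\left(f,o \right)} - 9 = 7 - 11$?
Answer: $542$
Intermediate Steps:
$T{\left(f,o \right)} = 5$ ($T{\left(f,o \right)} = 9 + \left(7 - 11\right) = 9 - 4 = 5$)
$p{\left(15,19 \right)} T{\left(-8,16 \right)} + 447 = 19 \cdot 5 + 447 = 95 + 447 = 542$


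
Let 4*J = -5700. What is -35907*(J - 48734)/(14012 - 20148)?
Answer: -1801059213/6136 ≈ -2.9352e+5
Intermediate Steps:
J = -1425 (J = (¼)*(-5700) = -1425)
-35907*(J - 48734)/(14012 - 20148) = -35907*(-1425 - 48734)/(14012 - 20148) = -35907/((-6136/(-50159))) = -35907/((-6136*(-1/50159))) = -35907/6136/50159 = -35907*50159/6136 = -1801059213/6136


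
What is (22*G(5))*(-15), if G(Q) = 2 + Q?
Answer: -2310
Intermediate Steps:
(22*G(5))*(-15) = (22*(2 + 5))*(-15) = (22*7)*(-15) = 154*(-15) = -2310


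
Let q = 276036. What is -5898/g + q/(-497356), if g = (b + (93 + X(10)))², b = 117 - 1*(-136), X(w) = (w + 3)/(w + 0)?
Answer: -905702998761/1499743322131 ≈ -0.60391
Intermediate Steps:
X(w) = (3 + w)/w
b = 253 (b = 117 + 136 = 253)
g = 12061729/100 (g = (253 + (93 + (3 + 10)/10))² = (253 + (93 + (⅒)*13))² = (253 + (93 + 13/10))² = (253 + 943/10)² = (3473/10)² = 12061729/100 ≈ 1.2062e+5)
-5898/g + q/(-497356) = -5898/12061729/100 + 276036/(-497356) = -5898*100/12061729 + 276036*(-1/497356) = -589800/12061729 - 69009/124339 = -905702998761/1499743322131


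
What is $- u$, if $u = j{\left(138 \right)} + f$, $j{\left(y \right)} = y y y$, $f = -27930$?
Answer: $-2600142$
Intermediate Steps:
$j{\left(y \right)} = y^{3}$ ($j{\left(y \right)} = y^{2} y = y^{3}$)
$u = 2600142$ ($u = 138^{3} - 27930 = 2628072 - 27930 = 2600142$)
$- u = \left(-1\right) 2600142 = -2600142$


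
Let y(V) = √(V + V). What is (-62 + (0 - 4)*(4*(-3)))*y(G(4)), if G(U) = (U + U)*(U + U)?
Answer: -112*√2 ≈ -158.39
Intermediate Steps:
G(U) = 4*U² (G(U) = (2*U)*(2*U) = 4*U²)
y(V) = √2*√V (y(V) = √(2*V) = √2*√V)
(-62 + (0 - 4)*(4*(-3)))*y(G(4)) = (-62 + (0 - 4)*(4*(-3)))*(√2*√(4*4²)) = (-62 - 4*(-12))*(√2*√(4*16)) = (-62 + 48)*(√2*√64) = -14*√2*8 = -112*√2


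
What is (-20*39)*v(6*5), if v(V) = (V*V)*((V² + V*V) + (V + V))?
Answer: -1305720000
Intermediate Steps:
v(V) = V²*(2*V + 2*V²) (v(V) = V²*((V² + V²) + 2*V) = V²*(2*V² + 2*V) = V²*(2*V + 2*V²))
(-20*39)*v(6*5) = (-20*39)*(2*(6*5)³*(1 + 6*5)) = -1560*30³*(1 + 30) = -1560*27000*31 = -780*1674000 = -1305720000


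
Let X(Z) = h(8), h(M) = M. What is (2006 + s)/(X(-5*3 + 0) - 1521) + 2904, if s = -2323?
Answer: 4394069/1513 ≈ 2904.2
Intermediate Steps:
X(Z) = 8
(2006 + s)/(X(-5*3 + 0) - 1521) + 2904 = (2006 - 2323)/(8 - 1521) + 2904 = -317/(-1513) + 2904 = -317*(-1/1513) + 2904 = 317/1513 + 2904 = 4394069/1513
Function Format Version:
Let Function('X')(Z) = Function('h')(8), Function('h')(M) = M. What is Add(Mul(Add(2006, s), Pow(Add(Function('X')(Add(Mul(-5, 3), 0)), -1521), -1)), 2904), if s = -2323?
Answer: Rational(4394069, 1513) ≈ 2904.2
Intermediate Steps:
Function('X')(Z) = 8
Add(Mul(Add(2006, s), Pow(Add(Function('X')(Add(Mul(-5, 3), 0)), -1521), -1)), 2904) = Add(Mul(Add(2006, -2323), Pow(Add(8, -1521), -1)), 2904) = Add(Mul(-317, Pow(-1513, -1)), 2904) = Add(Mul(-317, Rational(-1, 1513)), 2904) = Add(Rational(317, 1513), 2904) = Rational(4394069, 1513)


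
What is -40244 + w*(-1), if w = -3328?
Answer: -36916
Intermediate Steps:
-40244 + w*(-1) = -40244 - 3328*(-1) = -40244 + 3328 = -36916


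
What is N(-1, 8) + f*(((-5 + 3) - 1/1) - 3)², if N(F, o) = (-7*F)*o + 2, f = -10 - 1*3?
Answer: -410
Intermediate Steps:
f = -13 (f = -10 - 3 = -13)
N(F, o) = 2 - 7*F*o (N(F, o) = -7*F*o + 2 = 2 - 7*F*o)
N(-1, 8) + f*(((-5 + 3) - 1/1) - 3)² = (2 - 7*(-1)*8) - 13*(((-5 + 3) - 1/1) - 3)² = (2 + 56) - 13*((-2 - 1*1) - 3)² = 58 - 13*((-2 - 1) - 3)² = 58 - 13*(-3 - 3)² = 58 - 13*(-6)² = 58 - 13*36 = 58 - 468 = -410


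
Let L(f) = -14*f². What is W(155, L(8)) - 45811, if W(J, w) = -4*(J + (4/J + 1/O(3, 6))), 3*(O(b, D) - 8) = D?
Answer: -7196883/155 ≈ -46432.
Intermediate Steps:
O(b, D) = 8 + D/3
W(J, w) = -⅖ - 16/J - 4*J (W(J, w) = -4*(J + (4/J + 1/(8 + (⅓)*6))) = -4*(J + (4/J + 1/(8 + 2))) = -4*(J + (4/J + 1/10)) = -4*(J + (4/J + 1*(⅒))) = -4*(J + (4/J + ⅒)) = -4*(J + (⅒ + 4/J)) = -4*(⅒ + J + 4/J) = -⅖ - 16/J - 4*J)
W(155, L(8)) - 45811 = (-⅖ - 16/155 - 4*155) - 45811 = (-⅖ - 16*1/155 - 620) - 45811 = (-⅖ - 16/155 - 620) - 45811 = -96178/155 - 45811 = -7196883/155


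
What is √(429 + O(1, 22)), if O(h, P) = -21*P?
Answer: I*√33 ≈ 5.7446*I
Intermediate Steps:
√(429 + O(1, 22)) = √(429 - 21*22) = √(429 - 462) = √(-33) = I*√33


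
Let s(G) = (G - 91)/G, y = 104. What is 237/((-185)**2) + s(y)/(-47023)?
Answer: 89121383/12874897400 ≈ 0.0069221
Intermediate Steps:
s(G) = (-91 + G)/G
237/((-185)**2) + s(y)/(-47023) = 237/((-185)**2) + ((-91 + 104)/104)/(-47023) = 237/34225 + ((1/104)*13)*(-1/47023) = 237*(1/34225) + (1/8)*(-1/47023) = 237/34225 - 1/376184 = 89121383/12874897400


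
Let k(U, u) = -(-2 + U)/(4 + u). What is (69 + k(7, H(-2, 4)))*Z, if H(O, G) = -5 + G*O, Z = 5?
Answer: 3130/9 ≈ 347.78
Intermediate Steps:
k(U, u) = -(-2 + U)/(4 + u)
(69 + k(7, H(-2, 4)))*Z = (69 + (2 - 1*7)/(4 + (-5 + 4*(-2))))*5 = (69 + (2 - 7)/(4 + (-5 - 8)))*5 = (69 - 5/(4 - 13))*5 = (69 - 5/(-9))*5 = (69 - ⅑*(-5))*5 = (69 + 5/9)*5 = (626/9)*5 = 3130/9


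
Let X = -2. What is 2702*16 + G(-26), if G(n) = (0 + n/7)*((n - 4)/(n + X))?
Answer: 2118173/49 ≈ 43228.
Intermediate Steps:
G(n) = n*(-4 + n)/(7*(-2 + n)) (G(n) = (0 + n/7)*((n - 4)/(n - 2)) = (0 + n*(1/7))*((-4 + n)/(-2 + n)) = (0 + n/7)*((-4 + n)/(-2 + n)) = (n/7)*((-4 + n)/(-2 + n)) = n*(-4 + n)/(7*(-2 + n)))
2702*16 + G(-26) = 2702*16 + (1/7)*(-26)*(-4 - 26)/(-2 - 26) = 43232 + (1/7)*(-26)*(-30)/(-28) = 43232 + (1/7)*(-26)*(-1/28)*(-30) = 43232 - 195/49 = 2118173/49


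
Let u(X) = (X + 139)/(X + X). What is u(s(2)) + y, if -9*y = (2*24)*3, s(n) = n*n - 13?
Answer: -209/9 ≈ -23.222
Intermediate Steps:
s(n) = -13 + n² (s(n) = n² - 13 = -13 + n²)
u(X) = (139 + X)/(2*X) (u(X) = (139 + X)/((2*X)) = (139 + X)*(1/(2*X)) = (139 + X)/(2*X))
y = -16 (y = -2*24*3/9 = -16*3/3 = -⅑*144 = -16)
u(s(2)) + y = (139 + (-13 + 2²))/(2*(-13 + 2²)) - 16 = (139 + (-13 + 4))/(2*(-13 + 4)) - 16 = (½)*(139 - 9)/(-9) - 16 = (½)*(-⅑)*130 - 16 = -65/9 - 16 = -209/9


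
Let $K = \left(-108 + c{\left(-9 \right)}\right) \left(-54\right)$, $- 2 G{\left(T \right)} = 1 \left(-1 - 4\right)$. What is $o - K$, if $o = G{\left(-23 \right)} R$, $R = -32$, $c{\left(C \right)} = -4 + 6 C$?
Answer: $-9044$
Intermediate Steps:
$G{\left(T \right)} = \frac{5}{2}$ ($G{\left(T \right)} = - \frac{1 \left(-1 - 4\right)}{2} = - \frac{1 \left(-5\right)}{2} = \left(- \frac{1}{2}\right) \left(-5\right) = \frac{5}{2}$)
$o = -80$ ($o = \frac{5}{2} \left(-32\right) = -80$)
$K = 8964$ ($K = \left(-108 + \left(-4 + 6 \left(-9\right)\right)\right) \left(-54\right) = \left(-108 - 58\right) \left(-54\right) = \left(-166\right) \left(-54\right) = 8964$)
$o - K = -80 - 8964 = -9044$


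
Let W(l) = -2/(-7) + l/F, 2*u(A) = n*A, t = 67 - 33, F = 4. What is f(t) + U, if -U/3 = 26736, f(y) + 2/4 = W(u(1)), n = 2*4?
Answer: -1122901/14 ≈ -80207.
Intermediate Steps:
t = 34
n = 8
u(A) = 4*A (u(A) = (8*A)/2 = 4*A)
W(l) = 2/7 + l/4 (W(l) = -2/(-7) + l/4 = -2*(-⅐) + l*(¼) = 2/7 + l/4)
f(y) = 11/14 (f(y) = -½ + (2/7 + (4*1)/4) = -½ + (2/7 + (¼)*4) = -½ + (2/7 + 1) = -½ + 9/7 = 11/14)
U = -80208 (U = -3*26736 = -80208)
f(t) + U = 11/14 - 80208 = -1122901/14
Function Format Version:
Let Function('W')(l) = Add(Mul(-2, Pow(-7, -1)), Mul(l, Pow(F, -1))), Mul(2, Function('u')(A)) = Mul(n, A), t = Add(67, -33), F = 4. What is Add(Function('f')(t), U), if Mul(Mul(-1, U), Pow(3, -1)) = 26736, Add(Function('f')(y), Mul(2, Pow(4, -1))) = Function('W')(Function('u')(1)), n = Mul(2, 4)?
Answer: Rational(-1122901, 14) ≈ -80207.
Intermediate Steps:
t = 34
n = 8
Function('u')(A) = Mul(4, A) (Function('u')(A) = Mul(Rational(1, 2), Mul(8, A)) = Mul(4, A))
Function('W')(l) = Add(Rational(2, 7), Mul(Rational(1, 4), l)) (Function('W')(l) = Add(Mul(-2, Pow(-7, -1)), Mul(l, Pow(4, -1))) = Add(Mul(-2, Rational(-1, 7)), Mul(l, Rational(1, 4))) = Add(Rational(2, 7), Mul(Rational(1, 4), l)))
Function('f')(y) = Rational(11, 14) (Function('f')(y) = Add(Rational(-1, 2), Add(Rational(2, 7), Mul(Rational(1, 4), Mul(4, 1)))) = Add(Rational(-1, 2), Add(Rational(2, 7), Mul(Rational(1, 4), 4))) = Add(Rational(-1, 2), Add(Rational(2, 7), 1)) = Add(Rational(-1, 2), Rational(9, 7)) = Rational(11, 14))
U = -80208 (U = Mul(-3, 26736) = -80208)
Add(Function('f')(t), U) = Add(Rational(11, 14), -80208) = Rational(-1122901, 14)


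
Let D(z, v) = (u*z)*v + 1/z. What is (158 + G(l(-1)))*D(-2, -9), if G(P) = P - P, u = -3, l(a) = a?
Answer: -8611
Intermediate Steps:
G(P) = 0
D(z, v) = 1/z - 3*v*z (D(z, v) = (-3*z)*v + 1/z = -3*v*z + 1/z = 1/z - 3*v*z)
(158 + G(l(-1)))*D(-2, -9) = (158 + 0)*(1/(-2) - 3*(-9)*(-2)) = 158*(-1/2 - 54) = 158*(-109/2) = -8611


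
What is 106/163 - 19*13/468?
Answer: 719/5868 ≈ 0.12253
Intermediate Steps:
106/163 - 19*13/468 = 106*(1/163) - 247*1/468 = 106/163 - 19/36 = 719/5868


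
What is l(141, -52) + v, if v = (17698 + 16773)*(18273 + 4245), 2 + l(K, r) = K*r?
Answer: 776210644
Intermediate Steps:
l(K, r) = -2 + K*r
v = 776217978 (v = 34471*22518 = 776217978)
l(141, -52) + v = (-2 + 141*(-52)) + 776217978 = (-2 - 7332) + 776217978 = -7334 + 776217978 = 776210644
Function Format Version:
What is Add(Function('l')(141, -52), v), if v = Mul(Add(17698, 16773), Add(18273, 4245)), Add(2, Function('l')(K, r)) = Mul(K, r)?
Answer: 776210644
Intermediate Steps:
Function('l')(K, r) = Add(-2, Mul(K, r))
v = 776217978 (v = Mul(34471, 22518) = 776217978)
Add(Function('l')(141, -52), v) = Add(Add(-2, Mul(141, -52)), 776217978) = Add(Add(-2, -7332), 776217978) = Add(-7334, 776217978) = 776210644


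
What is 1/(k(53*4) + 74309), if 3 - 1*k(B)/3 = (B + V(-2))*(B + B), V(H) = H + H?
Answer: -1/190258 ≈ -5.2560e-6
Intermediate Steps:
V(H) = 2*H
k(B) = 9 - 6*B*(-4 + B) (k(B) = 9 - 3*(B + 2*(-2))*(B + B) = 9 - 3*(B - 4)*2*B = 9 - 3*(-4 + B)*2*B = 9 - 6*B*(-4 + B))
1/(k(53*4) + 74309) = 1/((9 - 6*(53*4)**2 + 24*(53*4)) + 74309) = 1/((9 - 6*212**2 + 24*212) + 74309) = 1/((9 - 6*44944 + 5088) + 74309) = 1/((9 - 269664 + 5088) + 74309) = 1/(-264567 + 74309) = 1/(-190258) = -1/190258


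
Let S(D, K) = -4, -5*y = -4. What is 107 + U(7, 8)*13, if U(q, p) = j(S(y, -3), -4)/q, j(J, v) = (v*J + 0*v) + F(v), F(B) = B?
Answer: 905/7 ≈ 129.29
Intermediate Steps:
y = ⅘ (y = -⅕*(-4) = ⅘ ≈ 0.80000)
j(J, v) = v + J*v (j(J, v) = (v*J + 0*v) + v = (J*v + 0) + v = J*v + v = v + J*v)
U(q, p) = 12/q (U(q, p) = (-4*(1 - 4))/q = (-4*(-3))/q = 12/q)
107 + U(7, 8)*13 = 107 + (12/7)*13 = 107 + 156/7 = 905/7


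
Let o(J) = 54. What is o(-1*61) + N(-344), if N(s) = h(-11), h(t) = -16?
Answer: 38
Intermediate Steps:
N(s) = -16
o(-1*61) + N(-344) = 54 - 16 = 38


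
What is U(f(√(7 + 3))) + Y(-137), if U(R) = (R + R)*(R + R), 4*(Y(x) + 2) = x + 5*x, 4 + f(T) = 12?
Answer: 97/2 ≈ 48.500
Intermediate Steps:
f(T) = 8 (f(T) = -4 + 12 = 8)
Y(x) = -2 + 3*x/2 (Y(x) = -2 + (x + 5*x)/4 = -2 + (6*x)/4 = -2 + 3*x/2)
U(R) = 4*R² (U(R) = (2*R)*(2*R) = 4*R²)
U(f(√(7 + 3))) + Y(-137) = 4*8² + (-2 + (3/2)*(-137)) = 4*64 + (-2 - 411/2) = 256 - 415/2 = 97/2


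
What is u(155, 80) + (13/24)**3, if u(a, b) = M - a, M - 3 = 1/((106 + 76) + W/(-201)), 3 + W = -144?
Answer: -8565918395/56415744 ≈ -151.84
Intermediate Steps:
W = -147 (W = -3 - 144 = -147)
M = 36796/12243 (M = 3 + 1/((106 + 76) - 147/(-201)) = 3 + 1/(182 - 147*(-1/201)) = 3 + 1/(182 + 49/67) = 3 + 1/(12243/67) = 3 + 67/12243 = 36796/12243 ≈ 3.0055)
u(a, b) = 36796/12243 - a
u(155, 80) + (13/24)**3 = (36796/12243 - 1*155) + (13/24)**3 = (36796/12243 - 155) + (13*(1/24))**3 = -1860869/12243 + (13/24)**3 = -1860869/12243 + 2197/13824 = -8565918395/56415744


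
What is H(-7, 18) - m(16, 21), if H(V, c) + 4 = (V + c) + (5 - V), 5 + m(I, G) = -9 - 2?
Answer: 35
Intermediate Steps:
m(I, G) = -16 (m(I, G) = -5 + (-9 - 2) = -5 - 11 = -16)
H(V, c) = 1 + c (H(V, c) = -4 + ((V + c) + (5 - V)) = -4 + (5 + c) = 1 + c)
H(-7, 18) - m(16, 21) = (1 + 18) - 1*(-16) = 19 + 16 = 35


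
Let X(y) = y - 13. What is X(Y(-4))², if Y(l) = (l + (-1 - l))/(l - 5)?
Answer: 13456/81 ≈ 166.12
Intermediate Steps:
Y(l) = -1/(-5 + l)
X(y) = -13 + y
X(Y(-4))² = (-13 - 1/(-5 - 4))² = (-13 - 1/(-9))² = (-13 - 1*(-⅑))² = (-13 + ⅑)² = (-116/9)² = 13456/81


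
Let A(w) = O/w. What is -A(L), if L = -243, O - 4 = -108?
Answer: -104/243 ≈ -0.42798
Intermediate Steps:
O = -104 (O = 4 - 108 = -104)
A(w) = -104/w
-A(L) = -(-104)/(-243) = -(-104)*(-1)/243 = -1*104/243 = -104/243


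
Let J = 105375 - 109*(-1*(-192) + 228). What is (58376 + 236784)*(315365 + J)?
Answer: 110673193600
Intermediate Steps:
J = 59595 (J = 105375 - 109*(192 + 228) = 105375 - 109*420 = 105375 - 45780 = 59595)
(58376 + 236784)*(315365 + J) = (58376 + 236784)*(315365 + 59595) = 295160*374960 = 110673193600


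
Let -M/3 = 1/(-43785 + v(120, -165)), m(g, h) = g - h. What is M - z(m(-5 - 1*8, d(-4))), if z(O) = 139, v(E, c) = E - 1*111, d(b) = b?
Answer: -2028287/14592 ≈ -139.00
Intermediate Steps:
v(E, c) = -111 + E (v(E, c) = E - 111 = -111 + E)
M = 1/14592 (M = -3/(-43785 + (-111 + 120)) = -3/(-43785 + 9) = -3/(-43776) = -3*(-1/43776) = 1/14592 ≈ 6.8531e-5)
M - z(m(-5 - 1*8, d(-4))) = 1/14592 - 1*139 = 1/14592 - 139 = -2028287/14592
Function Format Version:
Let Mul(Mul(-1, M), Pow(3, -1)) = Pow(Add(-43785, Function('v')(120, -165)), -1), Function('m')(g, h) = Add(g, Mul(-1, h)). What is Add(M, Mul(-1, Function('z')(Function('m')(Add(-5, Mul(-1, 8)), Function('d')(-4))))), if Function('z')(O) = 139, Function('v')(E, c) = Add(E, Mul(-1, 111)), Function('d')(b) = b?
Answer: Rational(-2028287, 14592) ≈ -139.00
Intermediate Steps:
Function('v')(E, c) = Add(-111, E) (Function('v')(E, c) = Add(E, -111) = Add(-111, E))
M = Rational(1, 14592) (M = Mul(-3, Pow(Add(-43785, Add(-111, 120)), -1)) = Mul(-3, Pow(Add(-43785, 9), -1)) = Mul(-3, Pow(-43776, -1)) = Mul(-3, Rational(-1, 43776)) = Rational(1, 14592) ≈ 6.8531e-5)
Add(M, Mul(-1, Function('z')(Function('m')(Add(-5, Mul(-1, 8)), Function('d')(-4))))) = Add(Rational(1, 14592), Mul(-1, 139)) = Add(Rational(1, 14592), -139) = Rational(-2028287, 14592)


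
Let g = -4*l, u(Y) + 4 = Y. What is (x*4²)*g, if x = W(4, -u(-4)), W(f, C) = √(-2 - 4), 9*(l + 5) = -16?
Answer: 3904*I*√6/9 ≈ 1062.5*I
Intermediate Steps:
l = -61/9 (l = -5 + (⅑)*(-16) = -5 - 16/9 = -61/9 ≈ -6.7778)
u(Y) = -4 + Y
W(f, C) = I*√6 (W(f, C) = √(-6) = I*√6)
x = I*√6 ≈ 2.4495*I
g = 244/9 (g = -4*(-61/9) = 244/9 ≈ 27.111)
(x*4²)*g = ((I*√6)*4²)*(244/9) = ((I*√6)*16)*(244/9) = (16*I*√6)*(244/9) = 3904*I*√6/9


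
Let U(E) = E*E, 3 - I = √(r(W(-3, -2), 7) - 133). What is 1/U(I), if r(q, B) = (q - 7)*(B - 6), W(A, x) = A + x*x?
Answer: (3 - I*√139)⁻² ≈ -0.005935 + 0.0032295*I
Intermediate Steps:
W(A, x) = A + x²
r(q, B) = (-7 + q)*(-6 + B)
I = 3 - I*√139 (I = 3 - √((42 - 7*7 - 6*(-3 + (-2)²) + 7*(-3 + (-2)²)) - 133) = 3 - √((42 - 49 - 6*(-3 + 4) + 7*(-3 + 4)) - 133) = 3 - √((42 - 49 - 6*1 + 7*1) - 133) = 3 - √((42 - 49 - 6 + 7) - 133) = 3 - √(-6 - 133) = 3 - √(-139) = 3 - I*√139 ≈ 3.0 - 11.79*I)
U(E) = E²
1/U(I) = 1/((3 - I*√139)²) = (3 - I*√139)⁻²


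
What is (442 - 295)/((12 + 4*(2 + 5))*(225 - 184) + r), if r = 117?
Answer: 21/251 ≈ 0.083665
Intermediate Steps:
(442 - 295)/((12 + 4*(2 + 5))*(225 - 184) + r) = (442 - 295)/((12 + 4*(2 + 5))*(225 - 184) + 117) = 147/((12 + 4*7)*41 + 117) = 147/((12 + 28)*41 + 117) = 147/(40*41 + 117) = 147/(1640 + 117) = 147/1757 = 147*(1/1757) = 21/251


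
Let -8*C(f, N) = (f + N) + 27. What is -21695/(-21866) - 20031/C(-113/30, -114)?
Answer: -105060407555/59541118 ≈ -1764.5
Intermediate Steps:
C(f, N) = -27/8 - N/8 - f/8 (C(f, N) = -((f + N) + 27)/8 = -((N + f) + 27)/8 = -(27 + N + f)/8 = -27/8 - N/8 - f/8)
-21695/(-21866) - 20031/C(-113/30, -114) = -21695/(-21866) - 20031/(-27/8 - ⅛*(-114) - (-113)/(8*30)) = -21695*(-1/21866) - 20031/(-27/8 + 57/4 - (-113)/(8*30)) = 21695/21866 - 20031/(-27/8 + 57/4 - ⅛*(-113/30)) = 21695/21866 - 20031/(-27/8 + 57/4 + 113/240) = 21695/21866 - 20031/2723/240 = 21695/21866 - 20031*240/2723 = 21695/21866 - 4807440/2723 = -105060407555/59541118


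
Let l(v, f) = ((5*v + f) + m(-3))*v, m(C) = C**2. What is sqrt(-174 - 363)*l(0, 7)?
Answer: 0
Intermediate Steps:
l(v, f) = v*(9 + f + 5*v) (l(v, f) = ((5*v + f) + (-3)**2)*v = ((f + 5*v) + 9)*v = (9 + f + 5*v)*v = v*(9 + f + 5*v))
sqrt(-174 - 363)*l(0, 7) = sqrt(-174 - 363)*(0*(9 + 7 + 5*0)) = sqrt(-537)*(0*(9 + 7 + 0)) = (I*sqrt(537))*(0*16) = (I*sqrt(537))*0 = 0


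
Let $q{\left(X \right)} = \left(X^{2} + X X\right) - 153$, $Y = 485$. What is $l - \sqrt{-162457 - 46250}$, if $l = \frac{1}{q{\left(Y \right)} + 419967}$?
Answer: $\frac{1}{890264} - i \sqrt{208707} \approx 1.1233 \cdot 10^{-6} - 456.84 i$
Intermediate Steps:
$q{\left(X \right)} = -153 + 2 X^{2}$ ($q{\left(X \right)} = \left(X^{2} + X^{2}\right) - 153 = 2 X^{2} - 153 = -153 + 2 X^{2}$)
$l = \frac{1}{890264}$ ($l = \frac{1}{\left(-153 + 2 \cdot 485^{2}\right) + 419967} = \frac{1}{\left(-153 + 2 \cdot 235225\right) + 419967} = \frac{1}{\left(-153 + 470450\right) + 419967} = \frac{1}{470297 + 419967} = \frac{1}{890264} \approx 1.1233 \cdot 10^{-6}$)
$l - \sqrt{-162457 - 46250} = \frac{1}{890264} - \sqrt{-162457 - 46250} = \frac{1}{890264} - \sqrt{-208707} = \frac{1}{890264} - i \sqrt{208707}$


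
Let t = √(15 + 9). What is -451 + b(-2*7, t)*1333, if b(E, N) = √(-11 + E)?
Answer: -451 + 6665*I ≈ -451.0 + 6665.0*I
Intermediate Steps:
t = 2*√6 (t = √24 = 2*√6 ≈ 4.8990)
-451 + b(-2*7, t)*1333 = -451 + √(-11 - 2*7)*1333 = -451 + √(-11 - 14)*1333 = -451 + √(-25)*1333 = -451 + (5*I)*1333 = -451 + 6665*I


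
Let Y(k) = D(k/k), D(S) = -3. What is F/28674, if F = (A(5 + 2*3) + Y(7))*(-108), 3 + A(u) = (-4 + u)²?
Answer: -86/531 ≈ -0.16196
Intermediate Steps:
Y(k) = -3
A(u) = -3 + (-4 + u)²
F = -4644 (F = ((-3 + (-4 + (5 + 2*3))²) - 3)*(-108) = ((-3 + (-4 + (5 + 6))²) - 3)*(-108) = ((-3 + (-4 + 11)²) - 3)*(-108) = ((-3 + 7²) - 3)*(-108) = ((-3 + 49) - 3)*(-108) = (46 - 3)*(-108) = 43*(-108) = -4644)
F/28674 = -4644/28674 = -4644*1/28674 = -86/531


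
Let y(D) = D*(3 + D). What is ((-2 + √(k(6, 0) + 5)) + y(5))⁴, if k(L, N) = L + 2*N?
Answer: (38 + √11)⁴ ≈ 2.9141e+6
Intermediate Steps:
((-2 + √(k(6, 0) + 5)) + y(5))⁴ = ((-2 + √((6 + 2*0) + 5)) + 5*(3 + 5))⁴ = ((-2 + √((6 + 0) + 5)) + 5*8)⁴ = ((-2 + √(6 + 5)) + 40)⁴ = ((-2 + √11) + 40)⁴ = (38 + √11)⁴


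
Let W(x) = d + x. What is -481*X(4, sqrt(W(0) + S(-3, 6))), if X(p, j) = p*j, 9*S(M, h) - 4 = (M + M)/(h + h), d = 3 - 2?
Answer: -4810*sqrt(2)/3 ≈ -2267.5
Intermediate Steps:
d = 1
W(x) = 1 + x
S(M, h) = 4/9 + M/(9*h) (S(M, h) = 4/9 + ((M + M)/(h + h))/9 = 4/9 + ((2*M)/((2*h)))/9 = 4/9 + ((2*M)*(1/(2*h)))/9 = 4/9 + (M/h)/9 = 4/9 + M/(9*h))
X(p, j) = j*p
-481*X(4, sqrt(W(0) + S(-3, 6))) = -481*sqrt((1 + 0) + (1/9)*(-3 + 4*6)/6)*4 = -481*sqrt(1 + (1/9)*(1/6)*(-3 + 24))*4 = -481*sqrt(1 + (1/9)*(1/6)*21)*4 = -481*sqrt(1 + 7/18)*4 = -481*sqrt(25/18)*4 = -481*5*sqrt(2)/6*4 = -4810*sqrt(2)/3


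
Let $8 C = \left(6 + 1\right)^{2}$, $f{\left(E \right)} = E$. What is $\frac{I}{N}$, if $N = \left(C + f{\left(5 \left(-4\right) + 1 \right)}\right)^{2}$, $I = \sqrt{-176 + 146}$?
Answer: $\frac{64 i \sqrt{30}}{10609} \approx 0.033042 i$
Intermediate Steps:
$C = \frac{49}{8}$ ($C = \frac{\left(6 + 1\right)^{2}}{8} = \frac{7^{2}}{8} = \frac{1}{8} \cdot 49 = \frac{49}{8} \approx 6.125$)
$I = i \sqrt{30}$ ($I = \sqrt{-30} = i \sqrt{30} \approx 5.4772 i$)
$N = \frac{10609}{64}$ ($N = \left(\frac{49}{8} + \left(5 \left(-4\right) + 1\right)\right)^{2} = \left(\frac{49}{8} + \left(-20 + 1\right)\right)^{2} = \left(\frac{49}{8} - 19\right)^{2} = \left(- \frac{103}{8}\right)^{2} = \frac{10609}{64} \approx 165.77$)
$\frac{I}{N} = \frac{i \sqrt{30}}{\frac{10609}{64}} = i \sqrt{30} \cdot \frac{64}{10609} = \frac{64 i \sqrt{30}}{10609}$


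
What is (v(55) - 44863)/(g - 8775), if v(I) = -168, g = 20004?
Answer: -45031/11229 ≈ -4.0102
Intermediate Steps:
(v(55) - 44863)/(g - 8775) = (-168 - 44863)/(20004 - 8775) = -45031/11229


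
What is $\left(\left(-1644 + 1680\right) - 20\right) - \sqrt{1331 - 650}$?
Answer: $16 - \sqrt{681} \approx -10.096$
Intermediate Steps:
$\left(\left(-1644 + 1680\right) - 20\right) - \sqrt{1331 - 650} = \left(36 - 20\right) - \sqrt{681} = 16 - \sqrt{681}$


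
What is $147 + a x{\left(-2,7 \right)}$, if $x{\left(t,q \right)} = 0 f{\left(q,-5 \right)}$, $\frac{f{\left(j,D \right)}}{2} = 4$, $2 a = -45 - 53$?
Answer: $147$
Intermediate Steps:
$a = -49$ ($a = \frac{-45 - 53}{2} = \frac{1}{2} \left(-98\right) = -49$)
$f{\left(j,D \right)} = 8$ ($f{\left(j,D \right)} = 2 \cdot 4 = 8$)
$x{\left(t,q \right)} = 0$ ($x{\left(t,q \right)} = 0 \cdot 8 = 0$)
$147 + a x{\left(-2,7 \right)} = 147 - 0 = 147 + 0 = 147$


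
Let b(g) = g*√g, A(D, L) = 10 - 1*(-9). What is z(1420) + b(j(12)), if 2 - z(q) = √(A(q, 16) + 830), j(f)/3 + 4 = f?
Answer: 2 - √849 + 48*√6 ≈ 90.438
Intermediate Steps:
j(f) = -12 + 3*f
A(D, L) = 19 (A(D, L) = 10 + 9 = 19)
z(q) = 2 - √849 (z(q) = 2 - √(19 + 830) = 2 - √849)
b(g) = g^(3/2)
z(1420) + b(j(12)) = (2 - √849) + (-12 + 3*12)^(3/2) = (2 - √849) + (-12 + 36)^(3/2) = (2 - √849) + 24^(3/2) = (2 - √849) + 48*√6 = 2 - √849 + 48*√6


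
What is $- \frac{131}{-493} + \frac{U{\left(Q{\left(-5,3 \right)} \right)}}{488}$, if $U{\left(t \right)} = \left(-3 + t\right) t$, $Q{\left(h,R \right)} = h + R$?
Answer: $\frac{34429}{120292} \approx 0.28621$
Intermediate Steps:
$Q{\left(h,R \right)} = R + h$
$U{\left(t \right)} = t \left(-3 + t\right)$
$- \frac{131}{-493} + \frac{U{\left(Q{\left(-5,3 \right)} \right)}}{488} = - \frac{131}{-493} + \frac{\left(3 - 5\right) \left(-3 + \left(3 - 5\right)\right)}{488} = \left(-131\right) \left(- \frac{1}{493}\right) + - 2 \left(-3 - 2\right) \frac{1}{488} = \frac{131}{493} + \left(-2\right) \left(-5\right) \frac{1}{488} = \frac{131}{493} + 10 \cdot \frac{1}{488} = \frac{131}{493} + \frac{5}{244} = \frac{34429}{120292}$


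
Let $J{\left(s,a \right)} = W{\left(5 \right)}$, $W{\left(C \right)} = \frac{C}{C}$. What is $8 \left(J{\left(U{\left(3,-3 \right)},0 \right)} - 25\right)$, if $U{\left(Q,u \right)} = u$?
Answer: $-192$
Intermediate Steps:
$W{\left(C \right)} = 1$
$J{\left(s,a \right)} = 1$
$8 \left(J{\left(U{\left(3,-3 \right)},0 \right)} - 25\right) = 8 \left(1 - 25\right) = 8 \left(-24\right) = -192$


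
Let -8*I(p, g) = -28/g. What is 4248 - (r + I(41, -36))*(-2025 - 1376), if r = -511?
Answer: -124847543/72 ≈ -1.7340e+6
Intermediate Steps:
I(p, g) = 7/(2*g) (I(p, g) = -(-7)/(2*g) = 7/(2*g))
4248 - (r + I(41, -36))*(-2025 - 1376) = 4248 - (-511 + (7/2)/(-36))*(-2025 - 1376) = 4248 - (-511 + (7/2)*(-1/36))*(-3401) = 4248 - (-511 - 7/72)*(-3401) = 4248 - (-36799)*(-3401)/72 = 4248 - 1*125153399/72 = 4248 - 125153399/72 = -124847543/72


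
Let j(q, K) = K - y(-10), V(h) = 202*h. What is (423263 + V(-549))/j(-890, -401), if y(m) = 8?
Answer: -312365/409 ≈ -763.73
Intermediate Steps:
j(q, K) = -8 + K (j(q, K) = K - 1*8 = K - 8 = -8 + K)
(423263 + V(-549))/j(-890, -401) = (423263 + 202*(-549))/(-8 - 401) = (423263 - 110898)/(-409) = 312365*(-1/409) = -312365/409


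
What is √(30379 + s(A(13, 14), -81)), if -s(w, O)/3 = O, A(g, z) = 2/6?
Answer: √30622 ≈ 174.99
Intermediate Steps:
A(g, z) = ⅓ (A(g, z) = 2*(⅙) = ⅓)
s(w, O) = -3*O
√(30379 + s(A(13, 14), -81)) = √(30379 - 3*(-81)) = √(30379 + 243) = √30622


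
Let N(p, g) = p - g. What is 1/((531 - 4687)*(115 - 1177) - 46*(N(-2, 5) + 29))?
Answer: 1/4412660 ≈ 2.2662e-7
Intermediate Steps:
1/((531 - 4687)*(115 - 1177) - 46*(N(-2, 5) + 29)) = 1/((531 - 4687)*(115 - 1177) - 46*((-2 - 1*5) + 29)) = 1/(-4156*(-1062) - 46*((-2 - 5) + 29)) = 1/(4413672 - 46*(-7 + 29)) = 1/(4413672 - 46*22) = 1/(4413672 - 1012) = 1/4412660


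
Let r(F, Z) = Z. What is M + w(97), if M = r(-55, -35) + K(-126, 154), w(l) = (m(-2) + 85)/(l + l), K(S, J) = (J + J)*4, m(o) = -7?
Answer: 116148/97 ≈ 1197.4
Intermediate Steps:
K(S, J) = 8*J (K(S, J) = (2*J)*4 = 8*J)
w(l) = 39/l (w(l) = (-7 + 85)/(l + l) = 78/((2*l)) = 78*(1/(2*l)) = 39/l)
M = 1197 (M = -35 + 8*154 = -35 + 1232 = 1197)
M + w(97) = 1197 + 39/97 = 116148/97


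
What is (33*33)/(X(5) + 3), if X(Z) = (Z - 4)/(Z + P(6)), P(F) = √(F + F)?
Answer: 11979/37 + 1089*√3/74 ≈ 349.25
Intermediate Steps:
P(F) = √2*√F (P(F) = √(2*F) = √2*√F)
X(Z) = (-4 + Z)/(Z + 2*√3) (X(Z) = (Z - 4)/(Z + √2*√6) = (-4 + Z)/(Z + 2*√3))
(33*33)/(X(5) + 3) = (33*33)/((-4 + 5)/(5 + 2*√3) + 3) = 1089/(1/(5 + 2*√3) + 3) = 1089/(3 + 1/(5 + 2*√3))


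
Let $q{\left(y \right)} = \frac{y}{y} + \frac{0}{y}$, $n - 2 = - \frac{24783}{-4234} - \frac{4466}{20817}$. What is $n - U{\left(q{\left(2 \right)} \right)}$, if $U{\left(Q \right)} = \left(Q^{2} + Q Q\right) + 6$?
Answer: $- \frac{31836401}{88139178} \approx -0.36121$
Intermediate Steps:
$n = \frac{673277023}{88139178}$ ($n = 2 - \left(- \frac{24783}{4234} + \frac{4466}{20817}\right) = 2 - - \frac{496998667}{88139178} = 2 + \left(\frac{24783}{4234} - \frac{4466}{20817}\right) = 2 + \frac{496998667}{88139178} = \frac{673277023}{88139178} \approx 7.6388$)
$q{\left(y \right)} = 1$ ($q{\left(y \right)} = 1 + 0 = 1$)
$U{\left(Q \right)} = 6 + 2 Q^{2}$ ($U{\left(Q \right)} = \left(Q^{2} + Q^{2}\right) + 6 = 2 Q^{2} + 6 = 6 + 2 Q^{2}$)
$n - U{\left(q{\left(2 \right)} \right)} = \frac{673277023}{88139178} - \left(6 + 2 \cdot 1^{2}\right) = \frac{673277023}{88139178} - \left(6 + 2 \cdot 1\right) = \frac{673277023}{88139178} - \left(6 + 2\right) = \frac{673277023}{88139178} - 8 = - \frac{31836401}{88139178}$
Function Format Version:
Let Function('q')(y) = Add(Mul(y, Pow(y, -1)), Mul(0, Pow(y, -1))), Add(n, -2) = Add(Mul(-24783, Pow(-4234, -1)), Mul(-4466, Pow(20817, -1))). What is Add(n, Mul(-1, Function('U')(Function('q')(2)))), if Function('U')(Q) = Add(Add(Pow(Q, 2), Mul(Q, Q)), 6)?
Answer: Rational(-31836401, 88139178) ≈ -0.36121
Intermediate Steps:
n = Rational(673277023, 88139178) (n = Add(2, Add(Mul(-24783, Pow(-4234, -1)), Mul(-4466, Pow(20817, -1)))) = Add(2, Add(Mul(-24783, Rational(-1, 4234)), Mul(-4466, Rational(1, 20817)))) = Add(2, Add(Rational(24783, 4234), Rational(-4466, 20817))) = Add(2, Rational(496998667, 88139178)) = Rational(673277023, 88139178) ≈ 7.6388)
Function('q')(y) = 1 (Function('q')(y) = Add(1, 0) = 1)
Function('U')(Q) = Add(6, Mul(2, Pow(Q, 2))) (Function('U')(Q) = Add(Add(Pow(Q, 2), Pow(Q, 2)), 6) = Add(Mul(2, Pow(Q, 2)), 6) = Add(6, Mul(2, Pow(Q, 2))))
Add(n, Mul(-1, Function('U')(Function('q')(2)))) = Add(Rational(673277023, 88139178), Mul(-1, Add(6, Mul(2, Pow(1, 2))))) = Add(Rational(673277023, 88139178), Mul(-1, Add(6, Mul(2, 1)))) = Add(Rational(673277023, 88139178), Mul(-1, Add(6, 2))) = Add(Rational(673277023, 88139178), Mul(-1, 8)) = Add(Rational(673277023, 88139178), -8) = Rational(-31836401, 88139178)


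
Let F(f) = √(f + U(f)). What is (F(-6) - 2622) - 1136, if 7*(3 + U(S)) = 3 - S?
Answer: -3758 + 3*I*√42/7 ≈ -3758.0 + 2.7775*I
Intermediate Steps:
U(S) = -18/7 - S/7 (U(S) = -3 + (3 - S)/7 = -3 + (3/7 - S/7) = -18/7 - S/7)
F(f) = √(-18/7 + 6*f/7) (F(f) = √(f + (-18/7 - f/7)) = √(-18/7 + 6*f/7))
(F(-6) - 2622) - 1136 = (√(-126 + 42*(-6))/7 - 2622) - 1136 = (√(-126 - 252)/7 - 2622) - 1136 = (√(-378)/7 - 2622) - 1136 = ((3*I*√42)/7 - 2622) - 1136 = (3*I*√42/7 - 2622) - 1136 = (-2622 + 3*I*√42/7) - 1136 = -3758 + 3*I*√42/7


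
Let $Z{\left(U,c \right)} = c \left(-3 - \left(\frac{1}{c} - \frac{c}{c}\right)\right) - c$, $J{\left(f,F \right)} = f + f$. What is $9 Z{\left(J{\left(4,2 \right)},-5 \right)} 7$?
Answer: $882$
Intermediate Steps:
$J{\left(f,F \right)} = 2 f$
$Z{\left(U,c \right)} = - c + c \left(-2 - \frac{1}{c}\right)$ ($Z{\left(U,c \right)} = c \left(-3 + \left(1 - \frac{1}{c}\right)\right) - c = c \left(-2 - \frac{1}{c}\right) - c = - c + c \left(-2 - \frac{1}{c}\right)$)
$9 Z{\left(J{\left(4,2 \right)},-5 \right)} 7 = 9 \left(-1 - -15\right) 7 = 9 \left(-1 + 15\right) 7 = 9 \cdot 14 \cdot 7 = 126 \cdot 7 = 882$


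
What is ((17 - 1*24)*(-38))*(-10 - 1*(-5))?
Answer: -1330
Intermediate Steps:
((17 - 1*24)*(-38))*(-10 - 1*(-5)) = ((17 - 24)*(-38))*(-10 + 5) = -7*(-38)*(-5) = 266*(-5) = -1330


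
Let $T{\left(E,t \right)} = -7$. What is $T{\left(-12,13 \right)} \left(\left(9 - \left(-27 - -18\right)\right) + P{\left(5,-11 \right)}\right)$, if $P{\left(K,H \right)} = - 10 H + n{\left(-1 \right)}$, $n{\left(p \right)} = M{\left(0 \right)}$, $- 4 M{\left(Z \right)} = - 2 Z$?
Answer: $-896$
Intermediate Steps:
$M{\left(Z \right)} = \frac{Z}{2}$ ($M{\left(Z \right)} = - \frac{\left(-2\right) Z}{4} = \frac{Z}{2}$)
$n{\left(p \right)} = 0$ ($n{\left(p \right)} = \frac{1}{2} \cdot 0 = 0$)
$P{\left(K,H \right)} = - 10 H$ ($P{\left(K,H \right)} = - 10 H + 0 = - 10 H$)
$T{\left(-12,13 \right)} \left(\left(9 - \left(-27 - -18\right)\right) + P{\left(5,-11 \right)}\right) = - 7 \left(\left(9 - \left(-27 - -18\right)\right) - -110\right) = - 7 \left(\left(9 - \left(-27 + 18\right)\right) + 110\right) = - 7 \left(\left(9 - -9\right) + 110\right) = - 7 \left(\left(9 + 9\right) + 110\right) = - 7 \left(18 + 110\right) = \left(-7\right) 128 = -896$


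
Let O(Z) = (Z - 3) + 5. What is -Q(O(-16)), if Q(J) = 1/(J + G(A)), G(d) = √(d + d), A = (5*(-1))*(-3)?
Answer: 7/83 + √30/166 ≈ 0.11733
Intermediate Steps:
A = 15 (A = -5*(-3) = 15)
G(d) = √2*√d (G(d) = √(2*d) = √2*√d)
O(Z) = 2 + Z (O(Z) = (-3 + Z) + 5 = 2 + Z)
Q(J) = 1/(J + √30) (Q(J) = 1/(J + √2*√15) = 1/(J + √30))
-Q(O(-16)) = -1/((2 - 16) + √30) = -1/(-14 + √30)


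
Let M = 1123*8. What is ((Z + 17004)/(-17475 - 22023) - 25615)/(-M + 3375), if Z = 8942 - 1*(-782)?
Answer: 505883999/110772141 ≈ 4.5669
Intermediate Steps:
Z = 9724 (Z = 8942 + 782 = 9724)
M = 8984
((Z + 17004)/(-17475 - 22023) - 25615)/(-M + 3375) = ((9724 + 17004)/(-17475 - 22023) - 25615)/(-1*8984 + 3375) = (26728/(-39498) - 25615)/(-8984 + 3375) = (26728*(-1/39498) - 25615)/(-5609) = (-13364/19749 - 25615)*(-1/5609) = -505883999/19749*(-1/5609) = 505883999/110772141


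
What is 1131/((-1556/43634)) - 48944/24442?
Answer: -301572544183/9507938 ≈ -31718.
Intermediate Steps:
1131/((-1556/43634)) - 48944/24442 = 1131/((-1556*1/43634)) - 48944*1/24442 = 1131/(-778/21817) - 24472/12221 = 1131*(-21817/778) - 24472/12221 = -24675027/778 - 24472/12221 = -301572544183/9507938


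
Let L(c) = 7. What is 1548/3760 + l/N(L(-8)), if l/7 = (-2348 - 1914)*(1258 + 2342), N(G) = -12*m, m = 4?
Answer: 2103297387/940 ≈ 2.2376e+6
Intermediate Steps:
N(G) = -48 (N(G) = -12*4 = -48)
l = -107402400 (l = 7*((-2348 - 1914)*(1258 + 2342)) = 7*(-4262*3600) = 7*(-15343200) = -107402400)
1548/3760 + l/N(L(-8)) = 1548/3760 - 107402400/(-48) = 1548*(1/3760) - 107402400*(-1/48) = 387/940 + 2237550 = 2103297387/940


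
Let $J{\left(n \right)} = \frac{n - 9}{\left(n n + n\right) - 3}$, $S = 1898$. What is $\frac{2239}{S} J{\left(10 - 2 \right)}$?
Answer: $- \frac{2239}{130962} \approx -0.017097$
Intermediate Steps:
$J{\left(n \right)} = \frac{-9 + n}{-3 + n + n^{2}}$ ($J{\left(n \right)} = \frac{-9 + n}{\left(n^{2} + n\right) - 3} = \frac{-9 + n}{\left(n + n^{2}\right) - 3} = \frac{-9 + n}{-3 + n + n^{2}}$)
$\frac{2239}{S} J{\left(10 - 2 \right)} = \frac{2239}{1898} \frac{-9 + \left(10 - 2\right)}{-3 + \left(10 - 2\right) + \left(10 - 2\right)^{2}} = 2239 \cdot \frac{1}{1898} \frac{-9 + \left(10 - 2\right)}{-3 + \left(10 - 2\right) + \left(10 - 2\right)^{2}} = \frac{2239 \frac{-9 + 8}{-3 + 8 + 8^{2}}}{1898} = \frac{2239 \frac{1}{-3 + 8 + 64} \left(-1\right)}{1898} = \frac{2239 \cdot \frac{1}{69} \left(-1\right)}{1898} = \frac{2239}{1898} \left(- \frac{1}{69}\right) = - \frac{2239}{130962}$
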